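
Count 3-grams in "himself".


Word: "himself" (length 7)
Number of 3-grams = length - 3 + 1 = 7 - 3 + 1
= 5


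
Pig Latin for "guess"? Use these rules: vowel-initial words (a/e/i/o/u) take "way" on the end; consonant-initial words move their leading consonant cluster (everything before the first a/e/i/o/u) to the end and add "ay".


Word: "guess"
Starts with consonant(s) → move to end, add 'ay'
Consonant cluster: "g"
Pig Latin = "uessgay"


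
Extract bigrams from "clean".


Word: "clean" (length 5)
Number of bigrams = 5 - 2 + 1 = 4
  Position 0: "cl"
  Position 1: "le"
  Position 2: "ea"
  Position 3: "an"
Bigrams = "cl", "le", "ea", "an"


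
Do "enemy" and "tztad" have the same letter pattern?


Pattern of "enemy": [0, 1, 0, 2, 3]
Pattern of "tztad": [0, 1, 0, 2, 3]
Patterns match
Same pattern = Yes


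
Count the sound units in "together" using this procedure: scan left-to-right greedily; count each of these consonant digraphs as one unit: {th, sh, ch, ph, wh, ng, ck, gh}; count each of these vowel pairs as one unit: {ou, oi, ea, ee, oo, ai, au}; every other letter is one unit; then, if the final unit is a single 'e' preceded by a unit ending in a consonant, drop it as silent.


Word: "together" (8 letters)
Left-to-right scan:
  (1) 't' (letter)
  (2) 'o' (letter)
  (3) 'g' (letter)
  (4) 'e' (letter)
  (5) 'th' (digraph)
  (6) 'e' (letter)
  (7) 'r' (letter)
Units from scan: 7
Sound units = 7 units


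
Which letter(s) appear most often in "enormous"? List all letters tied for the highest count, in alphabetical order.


Word: "enormous"
Letter counts:
  'e': 1
  'm': 1
  'n': 1
  'o': 2
  'r': 1
  's': 1
  'u': 1
Maximum count = 2
Most frequent = 'o' (2 times each)


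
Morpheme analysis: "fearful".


Word: "fearful"
Morphemes: fear + -ful
Each morpheme carries meaning
= 2 morphemes


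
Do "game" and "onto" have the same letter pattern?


Pattern of "game": [0, 1, 2, 3]
Pattern of "onto": [0, 1, 2, 0]
Patterns do not match
Same pattern = No


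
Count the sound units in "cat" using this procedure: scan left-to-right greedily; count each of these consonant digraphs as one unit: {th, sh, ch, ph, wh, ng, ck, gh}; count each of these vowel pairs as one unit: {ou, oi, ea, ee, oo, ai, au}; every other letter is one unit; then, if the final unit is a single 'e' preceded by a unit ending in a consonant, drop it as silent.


Word: "cat" (3 letters)
Left-to-right scan:
  1. 'c' (letter)
  2. 'a' (letter)
  3. 't' (letter)
Units from scan: 3
Sound units = 3 units


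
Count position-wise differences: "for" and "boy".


Comparing character by character (same length = 3):
  Pos 0: 'f' vs 'b' !=
  Pos 1: 'o' vs 'o' =
  Pos 2: 'r' vs 'y' !=
Hamming distance = 2


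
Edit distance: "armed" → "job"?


Word 1: "armed" (length 5)
Word 2: "job" (length 3)
One optimal edit sequence (insert/delete/substitute each cost 1):
  1. delete 'a'  (+1)
  2. delete 'r'  (+1)
  3. substitute 'm' -> 'j'  (+1)
  4. substitute 'e' -> 'o'  (+1)
  5. substitute 'd' -> 'b'  (+1)
Total edit operations: 5
Edit distance = 5


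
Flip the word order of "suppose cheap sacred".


Original: "suppose cheap sacred"
Words (1..n): suppose | cheap | sacred
Reversed (n..1): sacred | cheap | suppose
Result = "sacred cheap suppose"


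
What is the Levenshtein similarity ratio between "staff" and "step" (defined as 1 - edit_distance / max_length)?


Word 1: "staff" (length 5)
Word 2: "step" (length 4)
One optimal edit sequence:
  1. keep 's'
  2. keep 't'
  3. delete 'a'  (+1)
  4. substitute 'f' -> 'e'  (+1)
  5. substitute 'f' -> 'p'  (+1)
Edit distance = 3
Max length = max(5, 4) = 5
Similarity = 1 - 3/5
= 0.4000


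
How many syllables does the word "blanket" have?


Word: "blanket"
Syllable breakdown: blan · ket
Counting: 2 parts
= 2 syllables


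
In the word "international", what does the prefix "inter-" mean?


Prefix: inter-
Example: international = inter- + national
Meaning = between


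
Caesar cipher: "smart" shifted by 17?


Word: "smart"
Shift: 17
Each letter → (letter + shift) mod 26:
  's' (18) + 17 = 9 → 'j'
  'm' (12) + 17 = 3 → 'd'
  'a' (0) + 17 = 17 → 'r'
  'r' (17) + 17 = 8 → 'i'
  't' (19) + 17 = 10 → 'k'
Result = "jdrik"


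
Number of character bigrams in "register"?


Word: "register" (length 8)
Number of 2-grams = length - 2 + 1 = 8 - 2 + 1
= 7


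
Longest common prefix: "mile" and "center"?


Word 1: "mile"
Word 2: "center"
Comparing from start:
  Pos 0: 'm' != 'c' (stop)
LCP = "" (length 0)


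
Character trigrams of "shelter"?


Word: "shelter" (length 7)
Number of trigrams = 7 - 3 + 1 = 5
  Position 0: "she"
  Position 1: "hel"
  Position 2: "elt"
  Position 3: "lte"
  Position 4: "ter"
Trigrams = "she", "hel", "elt", "lte", "ter"


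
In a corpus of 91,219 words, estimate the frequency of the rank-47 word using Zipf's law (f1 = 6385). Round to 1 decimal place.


Zipf's law: f(r) = f(1) / r
f(1) = 6385
f(47) = 6385 / 47
= 135.9 occurrences


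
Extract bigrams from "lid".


Word: "lid" (length 3)
Number of bigrams = 3 - 2 + 1 = 2
  Position 0: "li"
  Position 1: "id"
Bigrams = "li", "id"


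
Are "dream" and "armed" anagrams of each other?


Word 1: "dream" → sorted: ademr
Word 2: "armed" → sorted: ademr
Same letters? ademr == ademr
Anagram = Yes


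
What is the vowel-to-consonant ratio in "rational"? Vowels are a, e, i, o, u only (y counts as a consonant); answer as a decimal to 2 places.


Word: "rational"
Vowels (a,e,i,o,u): 4
Consonants: 4
Ratio = 4/4
= 1.00


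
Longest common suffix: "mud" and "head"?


Word 1: "mud"
Word 2: "head"
Comparing from end:
  Pos -1: 'd' == 'd'
  Pos -2: 'u' != 'a' (stop)
LCS = "d" (length 1)


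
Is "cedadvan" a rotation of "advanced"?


Word: "advanced", Candidate: "cedadvan"
Method: check if candidate is substring of word+word
"advancedadvanced" contains "cedadvan"? Yes
Is rotation = Yes


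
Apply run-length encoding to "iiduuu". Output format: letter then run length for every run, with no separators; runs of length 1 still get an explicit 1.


String: "iiduuu"
Scanning for consecutive runs:
  'i' x 2
  'd' x 1
  'u' x 3
RLE = "i2d1u3"


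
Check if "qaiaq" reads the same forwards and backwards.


Word: "qaiaq"
Reversed: "qaiaq"
Forward == Backward? qaiaq == qaiaq
Palindrome = Yes


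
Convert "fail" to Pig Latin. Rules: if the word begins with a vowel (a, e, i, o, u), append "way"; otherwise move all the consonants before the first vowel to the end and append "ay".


Word: "fail"
Starts with consonant(s) → move to end, add 'ay'
Consonant cluster: "f"
Pig Latin = "ailfay"


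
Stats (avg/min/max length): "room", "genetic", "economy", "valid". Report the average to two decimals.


Lengths: "room"=4, "genetic"=7, "economy"=7, "valid"=5
Sum = 23, Count = 4
Average = 23/4 = 5.75
= avg=5.75, min=4, max=7


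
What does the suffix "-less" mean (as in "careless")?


Suffix: -less
Example: careless (care + -less)
Meaning = without


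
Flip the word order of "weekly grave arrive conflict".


Original: "weekly grave arrive conflict"
Words (1..n): weekly | grave | arrive | conflict
Reversed (n..1): conflict | arrive | grave | weekly
Result = "conflict arrive grave weekly"


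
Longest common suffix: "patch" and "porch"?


Word 1: "patch"
Word 2: "porch"
Comparing from end:
  Pos -1: 'h' == 'h'
  Pos -2: 'c' == 'c'
  Pos -3: 't' != 'r' (stop)
LCS = "ch" (length 2)


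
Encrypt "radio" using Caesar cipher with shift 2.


Word: "radio"
Shift: 2
Each letter → (letter + shift) mod 26:
  'r' (17) + 2 = 19 → 't'
  'a' (0) + 2 = 2 → 'c'
  'd' (3) + 2 = 5 → 'f'
  'i' (8) + 2 = 10 → 'k'
  'o' (14) + 2 = 16 → 'q'
Result = "tcfkq"


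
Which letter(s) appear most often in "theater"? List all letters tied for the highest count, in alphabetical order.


Word: "theater"
Letter counts:
  'a': 1
  'e': 2
  'h': 1
  'r': 1
  't': 2
Maximum count = 2
Most frequent = 'e', 't' (2 times each)


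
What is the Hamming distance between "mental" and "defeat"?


Comparing character by character (same length = 6):
  Pos 0: 'm' vs 'd' !=
  Pos 1: 'e' vs 'e' =
  Pos 2: 'n' vs 'f' !=
  Pos 3: 't' vs 'e' !=
  Pos 4: 'a' vs 'a' =
  Pos 5: 'l' vs 't' !=
Hamming distance = 4


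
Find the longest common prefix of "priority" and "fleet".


Word 1: "priority"
Word 2: "fleet"
Comparing from start:
  Pos 0: 'p' != 'f' (stop)
LCP = "" (length 0)


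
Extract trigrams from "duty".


Word: "duty" (length 4)
Number of trigrams = 4 - 3 + 1 = 2
  Position 0: "dut"
  Position 1: "uty"
Trigrams = "dut", "uty"


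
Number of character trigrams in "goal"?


Word: "goal" (length 4)
Number of 3-grams = length - 3 + 1 = 4 - 3 + 1
= 2


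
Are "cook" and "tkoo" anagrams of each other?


Word 1: "cook" → sorted: ckoo
Word 2: "tkoo" → sorted: koot
Same letters? ckoo != koot
Anagram = No


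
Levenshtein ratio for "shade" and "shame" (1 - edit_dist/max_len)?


Word 1: "shade" (length 5)
Word 2: "shame" (length 5)
One optimal edit sequence:
  1. keep 's'
  2. keep 'h'
  3. keep 'a'
  4. substitute 'd' -> 'm'  (+1)
  5. keep 'e'
Edit distance = 1
Max length = max(5, 5) = 5
Similarity = 1 - 1/5
= 0.8000


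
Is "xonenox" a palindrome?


Word: "xonenox"
Reversed: "xonenox"
Forward == Backward? xonenox == xonenox
Palindrome = Yes


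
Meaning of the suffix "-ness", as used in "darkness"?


Suffix: -ness
As in: darkness -> dark + -ness
Meaning = state of being


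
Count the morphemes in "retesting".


Word: "retesting"
Morphemes: re- / test / -ing
Each morpheme carries meaning
= 3 morphemes


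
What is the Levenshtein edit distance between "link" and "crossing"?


Word 1: "link" (length 4)
Word 2: "crossing" (length 8)
One optimal edit sequence (insert/delete/substitute each cost 1):
  1. insert 'c'  (+1)
  2. insert 'r'  (+1)
  3. insert 'o'  (+1)
  4. insert 's'  (+1)
  5. substitute 'l' -> 's'  (+1)
  6. keep 'i'
  7. keep 'n'
  8. substitute 'k' -> 'g'  (+1)
Total edit operations: 6
Edit distance = 6


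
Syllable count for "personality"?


Word: "personality"
Syllable breakdown: per · son · al · i · ty
Counting: 5 parts
= 5 syllables


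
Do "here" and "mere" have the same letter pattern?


Pattern of "here": [0, 1, 2, 1]
Pattern of "mere": [0, 1, 2, 1]
Patterns match
Same pattern = Yes


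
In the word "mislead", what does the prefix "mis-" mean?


Prefix: mis-
Example: mislead (mis- + lead)
Meaning = wrongly


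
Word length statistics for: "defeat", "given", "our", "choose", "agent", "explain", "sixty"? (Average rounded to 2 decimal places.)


Lengths: "defeat"=6, "given"=5, "our"=3, "choose"=6, "agent"=5, "explain"=7, "sixty"=5
Sum = 37, Count = 7
Average = 37/7 = 5.29
= avg=5.29, min=3, max=7


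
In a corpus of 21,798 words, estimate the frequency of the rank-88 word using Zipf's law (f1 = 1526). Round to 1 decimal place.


Zipf's law: f(r) = f(1) / r
f(1) = 1526
f(88) = 1526 / 88
= 17.3 occurrences


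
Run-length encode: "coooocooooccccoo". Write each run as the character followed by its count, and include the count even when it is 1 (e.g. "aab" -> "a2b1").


String: "coooocooooccccoo"
Scanning for consecutive runs:
  'c' x 1
  'o' x 4
  'c' x 1
  'o' x 4
  'c' x 4
  'o' x 2
RLE = "c1o4c1o4c4o2"


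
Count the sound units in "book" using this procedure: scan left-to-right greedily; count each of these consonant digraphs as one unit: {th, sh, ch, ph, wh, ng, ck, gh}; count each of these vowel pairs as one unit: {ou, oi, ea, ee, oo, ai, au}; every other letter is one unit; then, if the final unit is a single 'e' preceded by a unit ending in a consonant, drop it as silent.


Word: "book" (4 letters)
Left-to-right scan:
  1. 'b' (letter)
  2. 'oo' (vowel-pair)
  3. 'k' (letter)
Units from scan: 3
Sound units = 3 units


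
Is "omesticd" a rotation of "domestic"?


Word: "domestic", Candidate: "omesticd"
Method: check if candidate is substring of word+word
"domesticdomestic" contains "omesticd"? Yes
Is rotation = Yes


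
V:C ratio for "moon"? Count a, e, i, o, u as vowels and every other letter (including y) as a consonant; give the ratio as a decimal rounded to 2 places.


Word: "moon"
Vowels (a,e,i,o,u): 2
Consonants: 2
Ratio = 2/2
= 1.00


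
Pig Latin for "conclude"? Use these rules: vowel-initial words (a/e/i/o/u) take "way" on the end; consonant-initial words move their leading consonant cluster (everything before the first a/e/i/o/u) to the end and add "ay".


Word: "conclude"
Starts with consonant(s) → move to end, add 'ay'
Consonant cluster: "c"
Pig Latin = "oncludecay"


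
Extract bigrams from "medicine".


Word: "medicine" (length 8)
Number of bigrams = 8 - 2 + 1 = 7
  Position 0: "me"
  Position 1: "ed"
  Position 2: "di"
  Position 3: "ic"
  Position 4: "ci"
  Position 5: "in"
  Position 6: "ne"
Bigrams = "me", "ed", "di", "ic", "ci", "in", "ne"


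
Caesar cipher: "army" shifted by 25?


Word: "army"
Shift: 25
Each letter → (letter + shift) mod 26:
  'a' (0) + 25 = 25 → 'z'
  'r' (17) + 25 = 16 → 'q'
  'm' (12) + 25 = 11 → 'l'
  'y' (24) + 25 = 23 → 'x'
Result = "zqlx"


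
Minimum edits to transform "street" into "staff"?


Word 1: "street" (length 6)
Word 2: "staff" (length 5)
One optimal edit sequence (insert/delete/substitute each cost 1):
  1. keep 's'
  2. keep 't'
  3. delete 'r'  (+1)
  4. substitute 'e' -> 'a'  (+1)
  5. substitute 'e' -> 'f'  (+1)
  6. substitute 't' -> 'f'  (+1)
Total edit operations: 4
Edit distance = 4


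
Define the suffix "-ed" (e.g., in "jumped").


Suffix: -ed
As in: jumped -> jump + -ed
Meaning = past tense


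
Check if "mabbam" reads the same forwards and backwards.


Word: "mabbam"
Reversed: "mabbam"
Forward == Backward? mabbam == mabbam
Palindrome = Yes


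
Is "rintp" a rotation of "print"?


Word: "print", Candidate: "rintp"
Method: check if candidate is substring of word+word
"printprint" contains "rintp"? Yes
Is rotation = Yes


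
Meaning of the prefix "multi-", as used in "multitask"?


Prefix: multi-
Example: multitask (multi- + task)
Meaning = many


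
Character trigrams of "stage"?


Word: "stage" (length 5)
Number of trigrams = 5 - 3 + 1 = 3
  Position 0: "sta"
  Position 1: "tag"
  Position 2: "age"
Trigrams = "sta", "tag", "age"


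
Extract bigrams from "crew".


Word: "crew" (length 4)
Number of bigrams = 4 - 2 + 1 = 3
  Position 0: "cr"
  Position 1: "re"
  Position 2: "ew"
Bigrams = "cr", "re", "ew"


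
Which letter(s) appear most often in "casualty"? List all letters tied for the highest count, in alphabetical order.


Word: "casualty"
Letter counts:
  'a': 2
  'c': 1
  'l': 1
  's': 1
  't': 1
  'u': 1
  'y': 1
Maximum count = 2
Most frequent = 'a' (2 times each)


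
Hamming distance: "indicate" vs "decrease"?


Comparing character by character (same length = 8):
  Pos 0: 'i' vs 'd' !=
  Pos 1: 'n' vs 'e' !=
  Pos 2: 'd' vs 'c' !=
  Pos 3: 'i' vs 'r' !=
  Pos 4: 'c' vs 'e' !=
  Pos 5: 'a' vs 'a' =
  Pos 6: 't' vs 's' !=
  Pos 7: 'e' vs 'e' =
Hamming distance = 6


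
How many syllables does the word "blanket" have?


Word: "blanket"
Syllable breakdown: blan-ket
Counting: 2 parts
= 2 syllables


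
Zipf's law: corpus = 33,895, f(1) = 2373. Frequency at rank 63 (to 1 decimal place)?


Zipf's law: f(r) = f(1) / r
f(1) = 2373
f(63) = 2373 / 63
= 37.7 occurrences


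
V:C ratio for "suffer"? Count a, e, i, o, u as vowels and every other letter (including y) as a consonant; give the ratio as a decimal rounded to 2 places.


Word: "suffer"
Vowels (a,e,i,o,u): 2
Consonants: 4
Ratio = 2/4
= 0.50


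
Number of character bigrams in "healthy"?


Word: "healthy" (length 7)
Number of 2-grams = length - 2 + 1 = 7 - 2 + 1
= 6


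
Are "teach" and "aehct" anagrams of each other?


Word 1: "teach" → sorted: aceht
Word 2: "aehct" → sorted: aceht
Same letters? aceht == aceht
Anagram = Yes


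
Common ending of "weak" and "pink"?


Word 1: "weak"
Word 2: "pink"
Comparing from end:
  Pos -1: 'k' == 'k'
  Pos -2: 'a' != 'n' (stop)
LCS = "k" (length 1)


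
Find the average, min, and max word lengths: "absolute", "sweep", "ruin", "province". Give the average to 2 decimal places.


Lengths: "absolute"=8, "sweep"=5, "ruin"=4, "province"=8
Sum = 25, Count = 4
Average = 25/4 = 6.25
= avg=6.25, min=4, max=8


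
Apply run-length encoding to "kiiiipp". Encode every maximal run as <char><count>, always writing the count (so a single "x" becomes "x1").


String: "kiiiipp"
Scanning for consecutive runs:
  'k' x 1
  'i' x 4
  'p' x 2
RLE = "k1i4p2"


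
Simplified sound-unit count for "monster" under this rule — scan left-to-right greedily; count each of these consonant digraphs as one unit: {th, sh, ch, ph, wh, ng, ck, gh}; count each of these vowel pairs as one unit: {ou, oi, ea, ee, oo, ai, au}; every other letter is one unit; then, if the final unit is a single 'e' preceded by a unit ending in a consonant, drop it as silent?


Word: "monster" (7 letters)
Left-to-right scan:
  [1] 'm' (letter)
  [2] 'o' (letter)
  [3] 'n' (letter)
  [4] 's' (letter)
  [5] 't' (letter)
  [6] 'e' (letter)
  [7] 'r' (letter)
Units from scan: 7
Sound units = 7 units


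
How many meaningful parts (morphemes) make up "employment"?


Word: "employment"
Morphemes: employ | -ment
Each morpheme carries meaning
= 2 morphemes


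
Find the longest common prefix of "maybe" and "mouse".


Word 1: "maybe"
Word 2: "mouse"
Comparing from start:
  Pos 0: 'm' == 'm'
  Pos 1: 'a' != 'o' (stop)
LCP = "m" (length 1)


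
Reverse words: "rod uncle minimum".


Original: "rod uncle minimum"
Words (1..n): rod | uncle | minimum
Reversed (n..1): minimum | uncle | rod
Result = "minimum uncle rod"


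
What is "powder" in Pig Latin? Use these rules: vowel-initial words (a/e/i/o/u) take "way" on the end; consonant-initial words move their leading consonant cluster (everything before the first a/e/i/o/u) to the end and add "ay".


Word: "powder"
Starts with consonant(s) → move to end, add 'ay'
Consonant cluster: "p"
Pig Latin = "owderpay"


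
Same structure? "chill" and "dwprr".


Pattern of "chill": [0, 1, 2, 3, 3]
Pattern of "dwprr": [0, 1, 2, 3, 3]
Patterns match
Same pattern = Yes


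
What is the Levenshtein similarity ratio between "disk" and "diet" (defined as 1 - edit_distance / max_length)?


Word 1: "disk" (length 4)
Word 2: "diet" (length 4)
One optimal edit sequence:
  1. keep 'd'
  2. keep 'i'
  3. substitute 's' -> 'e'  (+1)
  4. substitute 'k' -> 't'  (+1)
Edit distance = 2
Max length = max(4, 4) = 4
Similarity = 1 - 2/4
= 0.5000


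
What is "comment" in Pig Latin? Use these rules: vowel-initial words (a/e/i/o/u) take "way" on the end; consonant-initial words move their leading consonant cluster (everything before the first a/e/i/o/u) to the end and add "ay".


Word: "comment"
Starts with consonant(s) → move to end, add 'ay'
Consonant cluster: "c"
Pig Latin = "ommentcay"


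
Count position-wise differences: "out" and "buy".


Comparing character by character (same length = 3):
  Pos 0: 'o' vs 'b' !=
  Pos 1: 'u' vs 'u' =
  Pos 2: 't' vs 'y' !=
Hamming distance = 2


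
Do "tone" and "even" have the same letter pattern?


Pattern of "tone": [0, 1, 2, 3]
Pattern of "even": [0, 1, 0, 2]
Patterns do not match
Same pattern = No


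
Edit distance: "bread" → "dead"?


Word 1: "bread" (length 5)
Word 2: "dead" (length 4)
One optimal edit sequence (insert/delete/substitute each cost 1):
  1. delete 'b'  (+1)
  2. substitute 'r' -> 'd'  (+1)
  3. keep 'e'
  4. keep 'a'
  5. keep 'd'
Total edit operations: 2
Edit distance = 2


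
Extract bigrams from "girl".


Word: "girl" (length 4)
Number of bigrams = 4 - 2 + 1 = 3
  Position 0: "gi"
  Position 1: "ir"
  Position 2: "rl"
Bigrams = "gi", "ir", "rl"


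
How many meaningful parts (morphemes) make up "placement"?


Word: "placement"
Morphemes: place / -ment
Each morpheme carries meaning
= 2 morphemes


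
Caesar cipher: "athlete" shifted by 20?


Word: "athlete"
Shift: 20
Each letter → (letter + shift) mod 26:
  'a' (0) + 20 = 20 → 'u'
  't' (19) + 20 = 13 → 'n'
  'h' (7) + 20 = 1 → 'b'
  'l' (11) + 20 = 5 → 'f'
  'e' (4) + 20 = 24 → 'y'
  't' (19) + 20 = 13 → 'n'
  'e' (4) + 20 = 24 → 'y'
Result = "unbfyny"


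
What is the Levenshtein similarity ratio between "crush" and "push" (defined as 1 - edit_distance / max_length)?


Word 1: "crush" (length 5)
Word 2: "push" (length 4)
One optimal edit sequence:
  1. delete 'c'  (+1)
  2. substitute 'r' -> 'p'  (+1)
  3. keep 'u'
  4. keep 's'
  5. keep 'h'
Edit distance = 2
Max length = max(5, 4) = 5
Similarity = 1 - 2/5
= 0.6000


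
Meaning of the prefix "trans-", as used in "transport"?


Prefix: trans-
Example: transport (trans- + port)
Meaning = across


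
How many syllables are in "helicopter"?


Word: "helicopter"
Syllable breakdown: hel · i · cop · ter
Counting: 4 parts
= 4 syllables


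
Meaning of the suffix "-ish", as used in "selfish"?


Suffix: -ish
Example: selfish = self + -ish
Meaning = somewhat / having the qualities of


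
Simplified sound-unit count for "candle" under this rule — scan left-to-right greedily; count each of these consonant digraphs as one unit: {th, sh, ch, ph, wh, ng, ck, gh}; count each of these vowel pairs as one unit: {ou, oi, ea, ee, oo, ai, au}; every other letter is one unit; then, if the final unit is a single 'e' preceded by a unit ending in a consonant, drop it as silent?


Word: "candle" (6 letters)
Left-to-right scan:
  (1) 'c' (letter)
  (2) 'a' (letter)
  (3) 'n' (letter)
  (4) 'd' (letter)
  (5) 'l' (letter)
  (6) 'e' (letter)
Units from scan: 6
Final unit is 'e' after a consonant -> drop as silent (-1)
Sound units = 5 units


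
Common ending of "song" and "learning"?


Word 1: "song"
Word 2: "learning"
Comparing from end:
  Pos -1: 'g' == 'g'
  Pos -2: 'n' == 'n'
  Pos -3: 'o' != 'i' (stop)
LCS = "ng" (length 2)


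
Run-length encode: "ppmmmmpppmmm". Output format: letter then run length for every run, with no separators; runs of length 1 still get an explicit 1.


String: "ppmmmmpppmmm"
Scanning for consecutive runs:
  'p' x 2
  'm' x 4
  'p' x 3
  'm' x 3
RLE = "p2m4p3m3"


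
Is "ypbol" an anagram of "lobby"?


Word 1: "lobby" → sorted: bbloy
Word 2: "ypbol" → sorted: blopy
Same letters? bbloy != blopy
Anagram = No


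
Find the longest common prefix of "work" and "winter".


Word 1: "work"
Word 2: "winter"
Comparing from start:
  Pos 0: 'w' == 'w'
  Pos 1: 'o' != 'i' (stop)
LCP = "w" (length 1)


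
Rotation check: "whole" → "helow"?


Word: "whole", Candidate: "helow"
Method: check if candidate is substring of word+word
"wholewhole" contains "helow"? No
Is rotation = No


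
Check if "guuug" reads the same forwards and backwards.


Word: "guuug"
Reversed: "guuug"
Forward == Backward? guuug == guuug
Palindrome = Yes


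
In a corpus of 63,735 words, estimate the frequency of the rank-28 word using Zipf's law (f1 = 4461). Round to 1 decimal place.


Zipf's law: f(r) = f(1) / r
f(1) = 4461
f(28) = 4461 / 28
= 159.3 occurrences


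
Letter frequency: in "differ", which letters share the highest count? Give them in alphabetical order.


Word: "differ"
Letter counts:
  'd': 1
  'e': 1
  'f': 2
  'i': 1
  'r': 1
Maximum count = 2
Most frequent = 'f' (2 times each)


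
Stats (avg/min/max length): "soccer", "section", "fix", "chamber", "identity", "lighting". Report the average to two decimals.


Lengths: "soccer"=6, "section"=7, "fix"=3, "chamber"=7, "identity"=8, "lighting"=8
Sum = 39, Count = 6
Average = 39/6 = 6.50
= avg=6.50, min=3, max=8


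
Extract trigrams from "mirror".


Word: "mirror" (length 6)
Number of trigrams = 6 - 3 + 1 = 4
  Position 0: "mir"
  Position 1: "irr"
  Position 2: "rro"
  Position 3: "ror"
Trigrams = "mir", "irr", "rro", "ror"


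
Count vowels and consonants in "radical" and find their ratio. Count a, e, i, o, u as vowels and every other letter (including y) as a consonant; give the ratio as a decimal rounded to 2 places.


Word: "radical"
Vowels (a,e,i,o,u): 3
Consonants: 4
Ratio = 3/4
= 0.75


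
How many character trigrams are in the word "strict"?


Word: "strict" (length 6)
Number of 3-grams = length - 3 + 1 = 6 - 3 + 1
= 4


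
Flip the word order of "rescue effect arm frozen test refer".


Original: "rescue effect arm frozen test refer"
Words (1..n): rescue | effect | arm | frozen | test | refer
Reversed (n..1): refer | test | frozen | arm | effect | rescue
Result = "refer test frozen arm effect rescue"


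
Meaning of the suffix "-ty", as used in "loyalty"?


Suffix: -ty
Example: loyalty (loyal + -ty)
Meaning = quality of


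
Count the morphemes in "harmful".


Word: "harmful"
Morphemes: harm | -ful
Each morpheme carries meaning
= 2 morphemes


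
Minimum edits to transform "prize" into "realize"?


Word 1: "prize" (length 5)
Word 2: "realize" (length 7)
One optimal edit sequence (insert/delete/substitute each cost 1):
  1. insert 'r'  (+1)
  2. insert 'e'  (+1)
  3. substitute 'p' -> 'a'  (+1)
  4. substitute 'r' -> 'l'  (+1)
  5. keep 'i'
  6. keep 'z'
  7. keep 'e'
Total edit operations: 4
Edit distance = 4


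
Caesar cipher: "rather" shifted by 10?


Word: "rather"
Shift: 10
Each letter → (letter + shift) mod 26:
  'r' (17) + 10 = 1 → 'b'
  'a' (0) + 10 = 10 → 'k'
  't' (19) + 10 = 3 → 'd'
  'h' (7) + 10 = 17 → 'r'
  'e' (4) + 10 = 14 → 'o'
  'r' (17) + 10 = 1 → 'b'
Result = "bkdrob"


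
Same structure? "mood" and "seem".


Pattern of "mood": [0, 1, 1, 2]
Pattern of "seem": [0, 1, 1, 2]
Patterns match
Same pattern = Yes


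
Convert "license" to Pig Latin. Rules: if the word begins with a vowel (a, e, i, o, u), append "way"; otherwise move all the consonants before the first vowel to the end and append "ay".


Word: "license"
Starts with consonant(s) → move to end, add 'ay'
Consonant cluster: "l"
Pig Latin = "icenselay"


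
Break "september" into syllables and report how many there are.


Word: "september"
Syllable breakdown: sep · tem · ber
Counting: 3 parts
= 3 syllables


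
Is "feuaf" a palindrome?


Word: "feuaf"
Reversed: "fauef"
Forward == Backward? feuaf != fauef
Palindrome = No


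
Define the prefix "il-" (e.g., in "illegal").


Prefix: il-
Example: illegal = il- + legal
Meaning = not


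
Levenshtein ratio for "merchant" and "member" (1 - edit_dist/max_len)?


Word 1: "merchant" (length 8)
Word 2: "member" (length 6)
One optimal edit sequence:
  1. keep 'm'
  2. keep 'e'
  3. delete 'r'  (+1)
  4. delete 'c'  (+1)
  5. substitute 'h' -> 'm'  (+1)
  6. substitute 'a' -> 'b'  (+1)
  7. substitute 'n' -> 'e'  (+1)
  8. substitute 't' -> 'r'  (+1)
Edit distance = 6
Max length = max(8, 6) = 8
Similarity = 1 - 6/8
= 0.2500


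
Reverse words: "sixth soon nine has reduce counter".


Original: "sixth soon nine has reduce counter"
Words (1..n): sixth | soon | nine | has | reduce | counter
Reversed (n..1): counter | reduce | has | nine | soon | sixth
Result = "counter reduce has nine soon sixth"


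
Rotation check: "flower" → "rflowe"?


Word: "flower", Candidate: "rflowe"
Method: check if candidate is substring of word+word
"flowerflower" contains "rflowe"? Yes
Is rotation = Yes


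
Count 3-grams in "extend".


Word: "extend" (length 6)
Number of 3-grams = length - 3 + 1 = 6 - 3 + 1
= 4


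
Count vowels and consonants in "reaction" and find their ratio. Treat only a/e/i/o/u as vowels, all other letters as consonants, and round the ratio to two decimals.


Word: "reaction"
Vowels (a,e,i,o,u): 4
Consonants: 4
Ratio = 4/4
= 1.00


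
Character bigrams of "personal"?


Word: "personal" (length 8)
Number of bigrams = 8 - 2 + 1 = 7
  Position 0: "pe"
  Position 1: "er"
  Position 2: "rs"
  Position 3: "so"
  Position 4: "on"
  Position 5: "na"
  Position 6: "al"
Bigrams = "pe", "er", "rs", "so", "on", "na", "al"


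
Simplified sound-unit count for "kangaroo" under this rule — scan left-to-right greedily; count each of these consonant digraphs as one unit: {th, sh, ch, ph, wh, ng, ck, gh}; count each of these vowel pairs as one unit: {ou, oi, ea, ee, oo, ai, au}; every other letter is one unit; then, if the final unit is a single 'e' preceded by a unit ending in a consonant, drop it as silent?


Word: "kangaroo" (8 letters)
Left-to-right scan:
  1. 'k' (letter)
  2. 'a' (letter)
  3. 'ng' (digraph)
  4. 'a' (letter)
  5. 'r' (letter)
  6. 'oo' (vowel-pair)
Units from scan: 6
Sound units = 6 units


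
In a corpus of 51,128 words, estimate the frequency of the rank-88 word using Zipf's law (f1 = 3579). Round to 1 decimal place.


Zipf's law: f(r) = f(1) / r
f(1) = 3579
f(88) = 3579 / 88
= 40.7 occurrences


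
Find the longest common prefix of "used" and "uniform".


Word 1: "used"
Word 2: "uniform"
Comparing from start:
  Pos 0: 'u' == 'u'
  Pos 1: 's' != 'n' (stop)
LCP = "u" (length 1)


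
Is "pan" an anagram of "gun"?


Word 1: "gun" → sorted: gnu
Word 2: "pan" → sorted: anp
Same letters? gnu != anp
Anagram = No


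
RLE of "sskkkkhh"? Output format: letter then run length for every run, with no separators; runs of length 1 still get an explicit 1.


String: "sskkkkhh"
Scanning for consecutive runs:
  's' x 2
  'k' x 4
  'h' x 2
RLE = "s2k4h2"


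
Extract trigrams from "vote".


Word: "vote" (length 4)
Number of trigrams = 4 - 3 + 1 = 2
  Position 0: "vot"
  Position 1: "ote"
Trigrams = "vot", "ote"


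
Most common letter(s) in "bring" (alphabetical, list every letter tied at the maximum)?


Word: "bring"
Letter counts:
  'b': 1
  'g': 1
  'i': 1
  'n': 1
  'r': 1
Maximum count = 1
Most frequent = 'b', 'g', 'i', 'n', 'r' (1 time each)


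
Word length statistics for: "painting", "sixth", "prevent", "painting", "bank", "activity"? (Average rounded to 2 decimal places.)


Lengths: "painting"=8, "sixth"=5, "prevent"=7, "painting"=8, "bank"=4, "activity"=8
Sum = 40, Count = 6
Average = 40/6 = 6.67
= avg=6.67, min=4, max=8


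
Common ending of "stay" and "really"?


Word 1: "stay"
Word 2: "really"
Comparing from end:
  Pos -1: 'y' == 'y'
  Pos -2: 'a' != 'l' (stop)
LCS = "y" (length 1)


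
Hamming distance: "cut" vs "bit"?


Comparing character by character (same length = 3):
  Pos 0: 'c' vs 'b' !=
  Pos 1: 'u' vs 'i' !=
  Pos 2: 't' vs 't' =
Hamming distance = 2


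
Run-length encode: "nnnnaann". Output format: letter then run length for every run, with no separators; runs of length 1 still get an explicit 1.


String: "nnnnaann"
Scanning for consecutive runs:
  'n' x 4
  'a' x 2
  'n' x 2
RLE = "n4a2n2"


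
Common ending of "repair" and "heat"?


Word 1: "repair"
Word 2: "heat"
Comparing from end:
  Pos -1: 'r' != 't' (stop)
LCS = "" (length 0)


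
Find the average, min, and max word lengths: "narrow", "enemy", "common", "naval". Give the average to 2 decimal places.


Lengths: "narrow"=6, "enemy"=5, "common"=6, "naval"=5
Sum = 22, Count = 4
Average = 22/4 = 5.50
= avg=5.50, min=5, max=6


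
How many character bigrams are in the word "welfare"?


Word: "welfare" (length 7)
Number of 2-grams = length - 2 + 1 = 7 - 2 + 1
= 6


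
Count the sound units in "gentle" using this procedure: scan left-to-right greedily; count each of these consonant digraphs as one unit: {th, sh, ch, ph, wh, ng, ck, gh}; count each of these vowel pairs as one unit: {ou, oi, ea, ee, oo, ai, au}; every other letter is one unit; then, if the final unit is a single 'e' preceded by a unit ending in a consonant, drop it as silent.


Word: "gentle" (6 letters)
Left-to-right scan:
  1. 'g' (letter)
  2. 'e' (letter)
  3. 'n' (letter)
  4. 't' (letter)
  5. 'l' (letter)
  6. 'e' (letter)
Units from scan: 6
Final unit is 'e' after a consonant -> drop as silent (-1)
Sound units = 5 units


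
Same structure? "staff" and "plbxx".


Pattern of "staff": [0, 1, 2, 3, 3]
Pattern of "plbxx": [0, 1, 2, 3, 3]
Patterns match
Same pattern = Yes


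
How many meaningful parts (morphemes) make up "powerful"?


Word: "powerful"
Morphemes: power | -ful
Each morpheme carries meaning
= 2 morphemes


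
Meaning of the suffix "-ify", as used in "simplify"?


Suffix: -ify
As in: simplify -> simple + -ify, with a spelling change
Meaning = to make


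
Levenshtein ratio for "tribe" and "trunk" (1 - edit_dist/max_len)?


Word 1: "tribe" (length 5)
Word 2: "trunk" (length 5)
One optimal edit sequence:
  1. keep 't'
  2. keep 'r'
  3. substitute 'i' -> 'u'  (+1)
  4. substitute 'b' -> 'n'  (+1)
  5. substitute 'e' -> 'k'  (+1)
Edit distance = 3
Max length = max(5, 5) = 5
Similarity = 1 - 3/5
= 0.4000


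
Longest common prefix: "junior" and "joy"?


Word 1: "junior"
Word 2: "joy"
Comparing from start:
  Pos 0: 'j' == 'j'
  Pos 1: 'u' != 'o' (stop)
LCP = "j" (length 1)


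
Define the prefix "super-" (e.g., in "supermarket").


Prefix: super-
Example: supermarket = super- + market
Meaning = above / beyond


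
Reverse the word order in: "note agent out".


Original: "note agent out"
Words (1..n): note | agent | out
Reversed (n..1): out | agent | note
Result = "out agent note"


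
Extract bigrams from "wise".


Word: "wise" (length 4)
Number of bigrams = 4 - 2 + 1 = 3
  Position 0: "wi"
  Position 1: "is"
  Position 2: "se"
Bigrams = "wi", "is", "se"


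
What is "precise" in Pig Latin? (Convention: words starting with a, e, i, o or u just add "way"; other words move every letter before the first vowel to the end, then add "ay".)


Word: "precise"
Starts with consonant(s) → move to end, add 'ay'
Consonant cluster: "pr"
Pig Latin = "ecisepray"


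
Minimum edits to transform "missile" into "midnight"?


Word 1: "missile" (length 7)
Word 2: "midnight" (length 8)
One optimal edit sequence (insert/delete/substitute each cost 1):
  1. keep 'm'
  2. keep 'i'
  3. substitute 's' -> 'd'  (+1)
  4. substitute 's' -> 'n'  (+1)
  5. keep 'i'
  6. insert 'g'  (+1)
  7. substitute 'l' -> 'h'  (+1)
  8. substitute 'e' -> 't'  (+1)
Total edit operations: 5
Edit distance = 5


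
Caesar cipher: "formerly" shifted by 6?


Word: "formerly"
Shift: 6
Each letter → (letter + shift) mod 26:
  'f' (5) + 6 = 11 → 'l'
  'o' (14) + 6 = 20 → 'u'
  'r' (17) + 6 = 23 → 'x'
  'm' (12) + 6 = 18 → 's'
  'e' (4) + 6 = 10 → 'k'
  'r' (17) + 6 = 23 → 'x'
  'l' (11) + 6 = 17 → 'r'
  'y' (24) + 6 = 4 → 'e'
Result = "luxskxre"


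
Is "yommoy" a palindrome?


Word: "yommoy"
Reversed: "yommoy"
Forward == Backward? yommoy == yommoy
Palindrome = Yes


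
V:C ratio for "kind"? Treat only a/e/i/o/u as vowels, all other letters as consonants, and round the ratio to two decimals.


Word: "kind"
Vowels (a,e,i,o,u): 1
Consonants: 3
Ratio = 1/3
= 0.33


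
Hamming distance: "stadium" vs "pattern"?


Comparing character by character (same length = 7):
  Pos 0: 's' vs 'p' !=
  Pos 1: 't' vs 'a' !=
  Pos 2: 'a' vs 't' !=
  Pos 3: 'd' vs 't' !=
  Pos 4: 'i' vs 'e' !=
  Pos 5: 'u' vs 'r' !=
  Pos 6: 'm' vs 'n' !=
Hamming distance = 7


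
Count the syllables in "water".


Word: "water"
Syllable breakdown: wa | ter
Counting: 2 parts
= 2 syllables


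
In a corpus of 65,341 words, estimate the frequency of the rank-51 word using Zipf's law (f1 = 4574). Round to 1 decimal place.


Zipf's law: f(r) = f(1) / r
f(1) = 4574
f(51) = 4574 / 51
= 89.7 occurrences


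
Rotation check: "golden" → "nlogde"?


Word: "golden", Candidate: "nlogde"
Method: check if candidate is substring of word+word
"goldengolden" contains "nlogde"? No
Is rotation = No


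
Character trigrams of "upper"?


Word: "upper" (length 5)
Number of trigrams = 5 - 3 + 1 = 3
  Position 0: "upp"
  Position 1: "ppe"
  Position 2: "per"
Trigrams = "upp", "ppe", "per"


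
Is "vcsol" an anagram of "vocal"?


Word 1: "vocal" → sorted: aclov
Word 2: "vcsol" → sorted: closv
Same letters? aclov != closv
Anagram = No


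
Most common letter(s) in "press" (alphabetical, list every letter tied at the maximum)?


Word: "press"
Letter counts:
  'e': 1
  'p': 1
  'r': 1
  's': 2
Maximum count = 2
Most frequent = 's' (2 times each)


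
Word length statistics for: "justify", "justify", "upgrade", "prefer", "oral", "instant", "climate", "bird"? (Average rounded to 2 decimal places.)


Lengths: "justify"=7, "justify"=7, "upgrade"=7, "prefer"=6, "oral"=4, "instant"=7, "climate"=7, "bird"=4
Sum = 49, Count = 8
Average = 49/8 = 6.13
= avg=6.13, min=4, max=7


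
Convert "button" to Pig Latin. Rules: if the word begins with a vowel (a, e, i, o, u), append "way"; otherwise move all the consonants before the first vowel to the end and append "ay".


Word: "button"
Starts with consonant(s) → move to end, add 'ay'
Consonant cluster: "b"
Pig Latin = "uttonbay"


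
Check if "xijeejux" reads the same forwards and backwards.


Word: "xijeejux"
Reversed: "xujeejix"
Forward == Backward? xijeejux != xujeejix
Palindrome = No


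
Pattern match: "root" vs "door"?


Pattern of "root": [0, 1, 1, 2]
Pattern of "door": [0, 1, 1, 2]
Patterns match
Same pattern = Yes


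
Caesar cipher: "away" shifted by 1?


Word: "away"
Shift: 1
Each letter → (letter + shift) mod 26:
  'a' (0) + 1 = 1 → 'b'
  'w' (22) + 1 = 23 → 'x'
  'a' (0) + 1 = 1 → 'b'
  'y' (24) + 1 = 25 → 'z'
Result = "bxbz"


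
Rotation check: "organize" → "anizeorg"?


Word: "organize", Candidate: "anizeorg"
Method: check if candidate is substring of word+word
"organizeorganize" contains "anizeorg"? Yes
Is rotation = Yes


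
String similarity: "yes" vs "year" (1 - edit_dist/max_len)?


Word 1: "yes" (length 3)
Word 2: "year" (length 4)
One optimal edit sequence:
  1. keep 'y'
  2. keep 'e'
  3. insert 'a'  (+1)
  4. substitute 's' -> 'r'  (+1)
Edit distance = 2
Max length = max(3, 4) = 4
Similarity = 1 - 2/4
= 0.5000


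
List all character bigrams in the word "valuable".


Word: "valuable" (length 8)
Number of bigrams = 8 - 2 + 1 = 7
  Position 0: "va"
  Position 1: "al"
  Position 2: "lu"
  Position 3: "ua"
  Position 4: "ab"
  Position 5: "bl"
  Position 6: "le"
Bigrams = "va", "al", "lu", "ua", "ab", "bl", "le"


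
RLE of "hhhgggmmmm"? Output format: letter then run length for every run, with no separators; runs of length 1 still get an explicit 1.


String: "hhhgggmmmm"
Scanning for consecutive runs:
  'h' x 3
  'g' x 3
  'm' x 4
RLE = "h3g3m4"


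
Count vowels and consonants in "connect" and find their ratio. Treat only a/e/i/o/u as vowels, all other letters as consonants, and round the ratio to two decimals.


Word: "connect"
Vowels (a,e,i,o,u): 2
Consonants: 5
Ratio = 2/5
= 0.40


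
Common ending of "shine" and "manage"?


Word 1: "shine"
Word 2: "manage"
Comparing from end:
  Pos -1: 'e' == 'e'
  Pos -2: 'n' != 'g' (stop)
LCS = "e" (length 1)


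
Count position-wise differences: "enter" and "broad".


Comparing character by character (same length = 5):
  Pos 0: 'e' vs 'b' !=
  Pos 1: 'n' vs 'r' !=
  Pos 2: 't' vs 'o' !=
  Pos 3: 'e' vs 'a' !=
  Pos 4: 'r' vs 'd' !=
Hamming distance = 5


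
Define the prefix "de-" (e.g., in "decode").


Prefix: de-
Example: decode (de- + code)
Meaning = remove / reverse


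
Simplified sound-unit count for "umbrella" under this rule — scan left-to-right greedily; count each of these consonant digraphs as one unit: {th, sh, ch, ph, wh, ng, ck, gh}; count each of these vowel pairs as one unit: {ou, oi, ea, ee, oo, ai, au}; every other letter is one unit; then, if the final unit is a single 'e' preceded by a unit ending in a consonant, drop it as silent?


Word: "umbrella" (8 letters)
Left-to-right scan:
  1. 'u' (letter)
  2. 'm' (letter)
  3. 'b' (letter)
  4. 'r' (letter)
  5. 'e' (letter)
  6. 'l' (letter)
  7. 'l' (letter)
  8. 'a' (letter)
Units from scan: 8
Sound units = 8 units
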